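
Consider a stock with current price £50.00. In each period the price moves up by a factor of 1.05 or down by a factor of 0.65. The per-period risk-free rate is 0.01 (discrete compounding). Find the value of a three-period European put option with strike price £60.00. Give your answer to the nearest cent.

Risk-neutral probability p = (1 + 0.01 − 0.65)/(1.05 − 0.65) = 0.3600/0.4000 = 0.9000
Terminal stock prices: S_uuu = 57.88, S_uud = 35.83, S_udd = 22.18, S_ddd = 13.73
Terminal payoffs (K − S): max(2.119, 0) = 2.119, max(24.17, 0) = 24.17, max(37.82, 0) = 37.82, max(46.27, 0) = 46.27
Node uu (S = 55.12): V_uu = 1/1.01·[0.9000·2.1187 + 0.1000·24.1687] = 4.2809
Node ud (S = 34.12): V_ud = 1/1.01·[0.9000·24.1687 + 0.1000·37.8187] = 25.2809
Node dd (S = 21.13): V_dd = 1/1.01·[0.9000·37.8187 + 0.1000·46.2687] = 38.2809
Node u (S = 52.5): V_u = 1/1.01·[0.9000·4.2809 + 0.1000·25.2809] = 6.3178
Node d (S = 32.5): V_d = 1/1.01·[0.9000·25.2809 + 0.1000·38.2809] = 26.3178
Node 0 (S = 50): V_0 = 1/1.01·[0.9000·6.3178 + 0.1000·26.3178] = 8.2354

£8.24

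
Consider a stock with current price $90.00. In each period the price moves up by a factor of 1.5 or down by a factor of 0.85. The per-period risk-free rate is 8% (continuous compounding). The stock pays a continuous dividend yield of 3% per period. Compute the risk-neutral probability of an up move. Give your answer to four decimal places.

p = 0.3096

Per-period risk-free factor R = e^0.08 = 1.0833; dividend-adjusted growth = e^(0.08−0.03) = 1.0513.
Risk-neutral probability p = (1.0513 − 0.85)/(1.5 − 0.85) = 0.2013/0.6500 = 0.3096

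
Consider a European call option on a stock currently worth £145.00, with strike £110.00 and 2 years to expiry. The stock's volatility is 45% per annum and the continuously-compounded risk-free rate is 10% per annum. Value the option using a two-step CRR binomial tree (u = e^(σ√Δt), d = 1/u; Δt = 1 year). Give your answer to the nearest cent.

CRR parameters: u = e^(σ√Δt) = e^(0.45·√1) = 1.5683, d = 1/u = 0.6376
Per-period rate: rΔt = 0.1·1 = 0.1, so R = e^0.1 = 1.1052
Risk-neutral probability p = (e^0.1 − 0.6376)/(1.5683 − 0.6376) = 0.4675/0.9307 = 0.5024
Terminal stock prices: S_uu = 356.6, S_ud = 145, S_dd = 58.95
Terminal payoffs (S − K): max(246.6, 0) = 246.6, max(35, 0) = 35, max(-51.05, 0) = 0
Node u (S = 227.4): V_u = e^(−0.1)·[0.5024·246.6425 + 0.4976·35.0000] = 127.8732
Node d (S = 92.46): V_d = e^(−0.1)·[0.5024·35.0000 + 0.4976·0.0000] = 15.9095
Node 0 (S = 145): V_0 = e^(−0.1)·[0.5024·127.8732 + 0.4976·15.9095] = 65.2895

£65.29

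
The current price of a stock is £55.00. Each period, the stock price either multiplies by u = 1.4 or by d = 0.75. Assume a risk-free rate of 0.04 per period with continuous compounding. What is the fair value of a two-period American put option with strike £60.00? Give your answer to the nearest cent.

Risk-neutral probability p = (e^0.04 − 0.75)/(1.4 − 0.75) = 0.2908/0.6500 = 0.4474
Terminal stock prices: S_uu = 107.8, S_ud = 57.75, S_dd = 30.94
Terminal payoffs (K − S): max(-47.8, 0) = 0, max(2.25, 0) = 2.25, max(29.06, 0) = 29.06
Node u (S = 77): continuation = e^(−0.04)·[0.4474·0.0000 + 0.5526·2.2500] = 1.1946; exercise value = 0.0000 ≤ continuation, so V_u = 1.1946
Node d (S = 41.25): continuation = e^(−0.04)·[0.4474·2.2500 + 0.5526·29.0625] = 16.3974; exercise value = 18.7500 > continuation, so V_d = 18.7500 (exercise)
Node 0 (S = 55): continuation = e^(−0.04)·[0.4474·1.1946 + 0.5526·18.7500] = 10.4685; exercise value = 5.0000 ≤ continuation, so V_0 = 10.4685

£10.47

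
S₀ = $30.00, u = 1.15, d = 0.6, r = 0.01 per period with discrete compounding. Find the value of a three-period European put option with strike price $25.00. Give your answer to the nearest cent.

$2.56

Risk-neutral probability p = (1 + 0.01 − 0.6)/(1.15 − 0.6) = 0.4100/0.5500 = 0.7455
Terminal stock prices: S_uuu = 45.63, S_uud = 23.8, S_udd = 12.42, S_ddd = 6.48
Terminal payoffs (K − S): max(-20.63, 0) = 0, max(1.195, 0) = 1.195, max(12.58, 0) = 12.58, max(18.52, 0) = 18.52
Node uu (S = 39.67): V_uu = 1/1.01·[0.7455·0.0000 + 0.2545·1.1950] = 0.3012
Node ud (S = 20.7): V_ud = 1/1.01·[0.7455·1.1950 + 0.2545·12.5800] = 4.0525
Node dd (S = 10.8): V_dd = 1/1.01·[0.7455·12.5800 + 0.2545·18.5200] = 13.9525
Node u (S = 34.5): V_u = 1/1.01·[0.7455·0.3012 + 0.2545·4.0525] = 1.2436
Node d (S = 18): V_d = 1/1.01·[0.7455·4.0525 + 0.2545·13.9525] = 6.5074
Node 0 (S = 30): V_0 = 1/1.01·[0.7455·1.2436 + 0.2545·6.5074] = 2.5579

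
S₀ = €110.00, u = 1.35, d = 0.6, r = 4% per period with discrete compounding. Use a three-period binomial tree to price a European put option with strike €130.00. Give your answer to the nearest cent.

Risk-neutral probability p = (1 + 0.04 − 0.6)/(1.35 − 0.6) = 0.4400/0.7500 = 0.5867
Terminal stock prices: S_uuu = 270.6, S_uud = 120.3, S_udd = 53.46, S_ddd = 23.76
Terminal payoffs (K − S): max(-140.6, 0) = 0, max(9.715, 0) = 9.715, max(76.54, 0) = 76.54, max(106.2, 0) = 106.2
Node uu (S = 200.5): V_uu = 1/1.04·[0.5867·0.0000 + 0.4133·9.7150] = 3.8611
Node ud (S = 89.1): V_ud = 1/1.04·[0.5867·9.7150 + 0.4133·76.5400] = 35.9000
Node dd (S = 39.6): V_dd = 1/1.04·[0.5867·76.5400 + 0.4133·106.2400] = 85.4000
Node u (S = 148.5): V_u = 1/1.04·[0.5867·3.8611 + 0.4133·35.9000] = 16.4460
Node d (S = 66): V_d = 1/1.04·[0.5867·35.9000 + 0.4133·85.4000] = 54.1923
Node 0 (S = 110): V_0 = 1/1.04·[0.5867·16.4460 + 0.4133·54.1923] = 30.8152

€30.82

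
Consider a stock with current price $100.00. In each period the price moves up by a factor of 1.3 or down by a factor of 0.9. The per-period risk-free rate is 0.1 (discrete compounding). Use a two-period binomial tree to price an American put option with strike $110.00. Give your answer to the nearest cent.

$10.00

Risk-neutral probability p = (1 + 0.1 − 0.9)/(1.3 − 0.9) = 0.2000/0.4000 = 0.5000
Terminal stock prices: S_uu = 169, S_ud = 117, S_dd = 81
Terminal payoffs (K − S): max(-59, 0) = 0, max(-7, 0) = 0, max(29, 0) = 29
Node u (S = 130): continuation = 1/1.1·[0.5000·0.0000 + 0.5000·0.0000] = 0.0000; exercise value = 0.0000 ≤ continuation, so V_u = 0.0000
Node d (S = 90): continuation = 1/1.1·[0.5000·0.0000 + 0.5000·29.0000] = 13.1818; exercise value = 20.0000 > continuation, so V_d = 20.0000 (exercise)
Node 0 (S = 100): continuation = 1/1.1·[0.5000·0.0000 + 0.5000·20.0000] = 9.0909; exercise value = 10.0000 > continuation, so V_0 = 10.0000 (exercise)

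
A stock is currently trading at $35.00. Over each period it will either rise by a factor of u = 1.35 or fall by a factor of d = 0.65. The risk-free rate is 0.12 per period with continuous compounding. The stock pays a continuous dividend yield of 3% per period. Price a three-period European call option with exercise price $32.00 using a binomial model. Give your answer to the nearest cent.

$12.56

Per-period risk-free factor R = e^0.12 = 1.1275; dividend-adjusted growth = e^(0.12−0.03) = 1.0942.
Risk-neutral probability p = (1.0942 − 0.65)/(1.35 − 0.65) = 0.4442/0.7000 = 0.6345
Terminal stock prices: S_uuu = 86.11, S_uud = 41.46, S_udd = 19.96, S_ddd = 9.612
Terminal payoffs (S − K): max(54.11, 0) = 54.11, max(9.462, 0) = 9.462, max(-12.04, 0) = 0, max(-22.39, 0) = 0
Node uu (S = 63.79): V_uu = e^(−0.12)·[0.6345·54.1131 + 0.3655·9.4619] = 33.5208
Node ud (S = 30.71): V_ud = e^(−0.12)·[0.6345·9.4619 + 0.3655·0.0000] = 5.3250
Node dd (S = 14.79): V_dd = e^(−0.12)·[0.6345·0.0000 + 0.3655·0.0000] = 0.0000
Node u (S = 47.25): V_u = e^(−0.12)·[0.6345·33.5208 + 0.3655·5.3250] = 20.5909
Node d (S = 22.75): V_d = e^(−0.12)·[0.6345·5.3250 + 0.3655·0.0000] = 2.9968
Node 0 (S = 35): V_0 = e^(−0.12)·[0.6345·20.5909 + 0.3655·2.9968] = 12.5596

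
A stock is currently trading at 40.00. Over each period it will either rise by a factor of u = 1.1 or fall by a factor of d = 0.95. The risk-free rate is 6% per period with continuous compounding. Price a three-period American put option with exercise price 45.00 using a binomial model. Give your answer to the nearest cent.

5.00

Risk-neutral probability p = (e^0.06 − 0.95)/(1.1 − 0.95) = 0.1118/0.1500 = 0.7456
Terminal stock prices: S_uuu = 53.24, S_uud = 45.98, S_udd = 39.71, S_ddd = 34.29
Terminal payoffs (K − S): max(-8.24, 0) = 0, max(-0.98, 0) = 0, max(5.29, 0) = 5.29, max(10.71, 0) = 10.71
Node uu (S = 48.4): continuation = e^(−0.06)·[0.7456·0.0000 + 0.2544·0.0000] = 0.0000; exercise value = 0.0000 ≤ continuation, so V_uu = 0.0000
Node ud (S = 41.8): continuation = e^(−0.06)·[0.7456·0.0000 + 0.2544·5.2900] = 1.2675; exercise value = 3.2000 > continuation, so V_ud = 3.2000 (exercise)
Node dd (S = 36.1): continuation = e^(−0.06)·[0.7456·5.2900 + 0.2544·10.7050] = 6.2794; exercise value = 8.9000 > continuation, so V_dd = 8.9000 (exercise)
Node u (S = 44): continuation = e^(−0.06)·[0.7456·0.0000 + 0.2544·3.2000] = 0.7667; exercise value = 1.0000 > continuation, so V_u = 1.0000 (exercise)
Node d (S = 38): continuation = e^(−0.06)·[0.7456·3.2000 + 0.2544·8.9000] = 4.3794; exercise value = 7.0000 > continuation, so V_d = 7.0000 (exercise)
Node 0 (S = 40): continuation = e^(−0.06)·[0.7456·1.0000 + 0.2544·7.0000] = 2.3794; exercise value = 5.0000 > continuation, so V_0 = 5.0000 (exercise)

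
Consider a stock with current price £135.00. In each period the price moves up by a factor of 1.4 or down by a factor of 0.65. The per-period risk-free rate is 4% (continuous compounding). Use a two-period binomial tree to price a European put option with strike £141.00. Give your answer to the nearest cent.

£26.14

Risk-neutral probability p = (e^0.04 − 0.65)/(1.4 − 0.65) = 0.3908/0.7500 = 0.5211
Terminal stock prices: S_uu = 264.6, S_ud = 122.9, S_dd = 57.04
Terminal payoffs (K − S): max(-123.6, 0) = 0, max(18.15, 0) = 18.15, max(83.96, 0) = 83.96
Node u (S = 189): V_u = e^(−0.04)·[0.5211·0.0000 + 0.4789·18.1500] = 8.3515
Node d (S = 87.75): V_d = e^(−0.04)·[0.5211·18.1500 + 0.4789·83.9625] = 47.7213
Node 0 (S = 135): V_0 = e^(−0.04)·[0.5211·8.3515 + 0.4789·47.7213] = 26.1397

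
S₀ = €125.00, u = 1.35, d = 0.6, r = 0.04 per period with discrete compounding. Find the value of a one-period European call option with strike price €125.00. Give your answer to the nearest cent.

Risk-neutral probability p = (1 + 0.04 − 0.6)/(1.35 − 0.6) = 0.4400/0.7500 = 0.5867
Terminal stock prices: S_u = 168.8, S_d = 75
Terminal payoffs (S − K): max(43.75, 0) = 43.75, max(-50, 0) = 0
Node 0 (S = 125): V_0 = 1/1.04·[0.5867·43.7500 + 0.4133·0.0000] = 24.6795

€24.68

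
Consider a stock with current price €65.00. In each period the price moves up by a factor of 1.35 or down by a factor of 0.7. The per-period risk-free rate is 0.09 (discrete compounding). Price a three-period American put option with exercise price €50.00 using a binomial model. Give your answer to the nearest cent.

€3.48

Risk-neutral probability p = (1 + 0.09 − 0.7)/(1.35 − 0.7) = 0.3900/0.6500 = 0.6000
Terminal stock prices: S_uuu = 159.9, S_uud = 82.92, S_udd = 43, S_ddd = 22.29
Terminal payoffs (K − S): max(-109.9, 0) = 0, max(-32.92, 0) = 0, max(7.003, 0) = 7.003, max(27.71, 0) = 27.71
Node uu (S = 118.5): continuation = 1/1.09·[0.6000·0.0000 + 0.4000·0.0000] = 0.0000; exercise value = 0.0000 ≤ continuation, so V_uu = 0.0000
Node ud (S = 61.42): continuation = 1/1.09·[0.6000·0.0000 + 0.4000·7.0025] = 2.5697; exercise value = 0.0000 ≤ continuation, so V_ud = 2.5697
Node dd (S = 31.85): continuation = 1/1.09·[0.6000·7.0025 + 0.4000·27.7050] = 14.0216; exercise value = 18.1500 > continuation, so V_dd = 18.1500 (exercise)
Node u (S = 87.75): continuation = 1/1.09·[0.6000·0.0000 + 0.4000·2.5697] = 0.9430; exercise value = 0.0000 ≤ continuation, so V_u = 0.9430
Node d (S = 45.5): continuation = 1/1.09·[0.6000·2.5697 + 0.4000·18.1500] = 8.0751; exercise value = 4.5000 ≤ continuation, so V_d = 8.0751
Node 0 (S = 65): continuation = 1/1.09·[0.6000·0.9430 + 0.4000·8.0751] = 3.4824; exercise value = 0.0000 ≤ continuation, so V_0 = 3.4824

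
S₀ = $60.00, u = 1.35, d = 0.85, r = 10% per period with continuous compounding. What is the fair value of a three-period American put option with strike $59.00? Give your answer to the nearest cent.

Risk-neutral probability p = (e^0.1 − 0.85)/(1.35 − 0.85) = 0.2552/0.5000 = 0.5103
Terminal stock prices: S_uuu = 147.6, S_uud = 92.95, S_udd = 58.52, S_ddd = 36.85
Terminal payoffs (K − S): max(-88.62, 0) = 0, max(-33.95, 0) = 0, max(0.4775, 0) = 0.4775, max(22.15, 0) = 22.15
Node uu (S = 109.4): continuation = e^(−0.1)·[0.5103·0.0000 + 0.4897·0.0000] = 0.0000; exercise value = 0.0000 ≤ continuation, so V_uu = 0.0000
Node ud (S = 68.85): continuation = e^(−0.1)·[0.5103·0.0000 + 0.4897·0.4775] = 0.2116; exercise value = 0.0000 ≤ continuation, so V_ud = 0.2116
Node dd (S = 43.35): continuation = e^(−0.1)·[0.5103·0.4775 + 0.4897·22.1525] = 10.0354; exercise value = 15.6500 > continuation, so V_dd = 15.6500 (exercise)
Node u (S = 81): continuation = e^(−0.1)·[0.5103·0.0000 + 0.4897·0.2116] = 0.0937; exercise value = 0.0000 ≤ continuation, so V_u = 0.0937
Node d (S = 51): continuation = e^(−0.1)·[0.5103·0.2116 + 0.4897·15.6500] = 7.0316; exercise value = 8.0000 > continuation, so V_d = 8.0000 (exercise)
Node 0 (S = 60): continuation = e^(−0.1)·[0.5103·0.0937 + 0.4897·8.0000] = 3.5878; exercise value = 0.0000 ≤ continuation, so V_0 = 3.5878

$3.59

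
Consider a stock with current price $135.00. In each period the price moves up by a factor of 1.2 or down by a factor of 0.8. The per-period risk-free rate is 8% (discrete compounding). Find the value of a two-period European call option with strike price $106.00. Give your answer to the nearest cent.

Risk-neutral probability p = (1 + 0.08 − 0.8)/(1.2 − 0.8) = 0.2800/0.4000 = 0.7000
Terminal stock prices: S_uu = 194.4, S_ud = 129.6, S_dd = 86.4
Terminal payoffs (S − K): max(88.4, 0) = 88.4, max(23.6, 0) = 23.6, max(-19.6, 0) = 0
Node u (S = 162): V_u = 1/1.08·[0.7000·88.4000 + 0.3000·23.6000] = 63.8519
Node d (S = 108): V_d = 1/1.08·[0.7000·23.6000 + 0.3000·0.0000] = 15.2963
Node 0 (S = 135): V_0 = 1/1.08·[0.7000·63.8519 + 0.3000·15.2963] = 45.6344

$45.63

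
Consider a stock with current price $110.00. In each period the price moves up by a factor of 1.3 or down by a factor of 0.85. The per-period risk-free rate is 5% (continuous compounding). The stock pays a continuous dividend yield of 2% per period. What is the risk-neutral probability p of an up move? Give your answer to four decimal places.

Per-period risk-free factor R = e^0.05 = 1.0513; dividend-adjusted growth = e^(0.05−0.02) = 1.0305.
Risk-neutral probability p = (1.0305 − 0.85)/(1.3 − 0.85) = 0.1805/0.4500 = 0.4010

p = 0.4010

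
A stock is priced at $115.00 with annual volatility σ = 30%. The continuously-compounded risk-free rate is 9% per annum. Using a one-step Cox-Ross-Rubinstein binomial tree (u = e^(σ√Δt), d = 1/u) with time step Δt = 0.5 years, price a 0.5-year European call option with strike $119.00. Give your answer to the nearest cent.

CRR parameters: u = e^(σ√Δt) = e^(0.3·√0.5) = 1.2363, d = 1/u = 0.8089
Per-period rate: rΔt = 0.09·0.5 = 0.045, so R = e^0.045 = 1.0460
Risk-neutral probability p = (e^0.045 − 0.8089)/(1.2363 − 0.8089) = 0.2372/0.4275 = 0.5548
Terminal stock prices: S_u = 142.2, S_d = 93.02
Terminal payoffs (S − K): max(23.18, 0) = 23.18, max(-25.98, 0) = 0
Node 0 (S = 115): V_0 = e^(−0.045)·[0.5548·23.1758 + 0.4452·0.0000] = 12.2931

$12.29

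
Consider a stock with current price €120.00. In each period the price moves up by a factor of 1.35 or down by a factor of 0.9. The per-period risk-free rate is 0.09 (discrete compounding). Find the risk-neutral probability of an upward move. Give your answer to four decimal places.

Risk-neutral probability p = (1 + 0.09 − 0.9)/(1.35 − 0.9) = 0.1900/0.4500 = 0.4222

p = 0.4222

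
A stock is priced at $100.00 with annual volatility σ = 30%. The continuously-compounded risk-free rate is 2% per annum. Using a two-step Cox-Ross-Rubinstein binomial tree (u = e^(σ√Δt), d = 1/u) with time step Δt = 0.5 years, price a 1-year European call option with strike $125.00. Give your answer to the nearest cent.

CRR parameters: u = e^(σ√Δt) = e^(0.3·√0.5) = 1.2363, d = 1/u = 0.8089
Per-period rate: rΔt = 0.02·0.5 = 0.01, so R = e^0.01 = 1.0101
Risk-neutral probability p = (e^0.01 − 0.8089)/(1.2363 − 0.8089) = 0.2012/0.4275 = 0.4707
Terminal stock prices: S_uu = 152.8, S_ud = 100, S_dd = 65.43
Terminal payoffs (S − K): max(27.85, 0) = 27.85, max(-25, 0) = 0, max(-59.57, 0) = 0
Node u (S = 123.6): V_u = e^(−0.01)·[0.4707·27.8465 + 0.5293·0.0000] = 12.9763
Node d (S = 80.89): V_d = e^(−0.01)·[0.4707·0.0000 + 0.5293·0.0000] = 0.0000
Node 0 (S = 100): V_0 = e^(−0.01)·[0.4707·12.9763 + 0.5293·0.0000] = 6.0469

$6.05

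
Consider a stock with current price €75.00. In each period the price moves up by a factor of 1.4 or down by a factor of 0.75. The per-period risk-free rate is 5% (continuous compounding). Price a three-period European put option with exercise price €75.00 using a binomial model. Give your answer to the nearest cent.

Risk-neutral probability p = (e^0.05 − 0.75)/(1.4 − 0.75) = 0.3013/0.6500 = 0.4635
Terminal stock prices: S_uuu = 205.8, S_uud = 110.2, S_udd = 59.06, S_ddd = 31.64
Terminal payoffs (K − S): max(-130.8, 0) = 0, max(-35.25, 0) = 0, max(15.94, 0) = 15.94, max(43.36, 0) = 43.36
Node uu (S = 147): V_uu = e^(−0.05)·[0.4635·0.0000 + 0.5365·0.0000] = 0.0000
Node ud (S = 78.75): V_ud = e^(−0.05)·[0.4635·0.0000 + 0.5365·15.9375] = 8.1335
Node dd (S = 42.19): V_dd = e^(−0.05)·[0.4635·15.9375 + 0.5365·43.3594] = 29.1547
Node u (S = 105): V_u = e^(−0.05)·[0.4635·0.0000 + 0.5365·8.1335] = 4.1509
Node d (S = 56.25): V_d = e^(−0.05)·[0.4635·8.1335 + 0.5365·29.1547] = 18.4648
Node 0 (S = 75): V_0 = e^(−0.05)·[0.4635·4.1509 + 0.5365·18.4648] = 11.2534

€11.25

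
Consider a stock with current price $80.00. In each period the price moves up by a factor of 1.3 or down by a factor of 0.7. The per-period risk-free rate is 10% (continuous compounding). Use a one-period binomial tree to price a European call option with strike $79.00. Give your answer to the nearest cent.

$15.28

Risk-neutral probability p = (e^0.1 − 0.7)/(1.3 − 0.7) = 0.4052/0.6000 = 0.6753
Terminal stock prices: S_u = 104, S_d = 56
Terminal payoffs (S − K): max(25, 0) = 25, max(-23, 0) = 0
Node 0 (S = 80): V_0 = e^(−0.1)·[0.6753·25.0000 + 0.3247·0.0000] = 15.2756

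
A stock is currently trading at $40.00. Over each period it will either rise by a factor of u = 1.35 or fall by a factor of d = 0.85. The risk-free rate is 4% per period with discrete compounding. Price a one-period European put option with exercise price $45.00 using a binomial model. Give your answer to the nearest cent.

Risk-neutral probability p = (1 + 0.04 − 0.85)/(1.35 − 0.85) = 0.1900/0.5000 = 0.3800
Terminal stock prices: S_u = 54, S_d = 34
Terminal payoffs (K − S): max(-9, 0) = 0, max(11, 0) = 11
Node 0 (S = 40): V_0 = 1/1.04·[0.3800·0.0000 + 0.6200·11.0000] = 6.5577

$6.56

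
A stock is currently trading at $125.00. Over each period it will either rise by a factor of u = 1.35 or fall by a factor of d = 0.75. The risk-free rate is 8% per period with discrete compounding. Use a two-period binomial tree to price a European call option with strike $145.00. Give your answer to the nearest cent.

Risk-neutral probability p = (1 + 0.08 − 0.75)/(1.35 − 0.75) = 0.3300/0.6000 = 0.5500
Terminal stock prices: S_uu = 227.8, S_ud = 126.6, S_dd = 70.31
Terminal payoffs (S − K): max(82.81, 0) = 82.81, max(-18.44, 0) = 0, max(-74.69, 0) = 0
Node u (S = 168.8): V_u = 1/1.08·[0.5500·82.8125 + 0.4500·0.0000] = 42.1730
Node d (S = 93.75): V_d = 1/1.08·[0.5500·0.0000 + 0.4500·0.0000] = 0.0000
Node 0 (S = 125): V_0 = 1/1.08·[0.5500·42.1730 + 0.4500·0.0000] = 21.4770

$21.48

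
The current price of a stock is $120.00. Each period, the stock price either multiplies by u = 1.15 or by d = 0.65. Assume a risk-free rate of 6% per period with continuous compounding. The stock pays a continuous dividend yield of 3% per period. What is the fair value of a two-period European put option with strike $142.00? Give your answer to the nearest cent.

Per-period risk-free factor R = e^0.06 = 1.0618; dividend-adjusted growth = e^(0.06−0.03) = 1.0305.
Risk-neutral probability p = (1.0305 − 0.65)/(1.15 − 0.65) = 0.3805/0.5000 = 0.7609
Terminal stock prices: S_uu = 158.7, S_ud = 89.7, S_dd = 50.7
Terminal payoffs (K − S): max(-16.7, 0) = 0, max(52.3, 0) = 52.3, max(91.3, 0) = 91.3
Node u (S = 138): V_u = e^(−0.06)·[0.7609·0.0000 + 0.2391·52.3000] = 11.7763
Node d (S = 78): V_d = e^(−0.06)·[0.7609·52.3000 + 0.2391·91.3000] = 58.0358
Node 0 (S = 120): V_0 = e^(−0.06)·[0.7609·11.7763 + 0.2391·58.0358] = 21.5066

$21.51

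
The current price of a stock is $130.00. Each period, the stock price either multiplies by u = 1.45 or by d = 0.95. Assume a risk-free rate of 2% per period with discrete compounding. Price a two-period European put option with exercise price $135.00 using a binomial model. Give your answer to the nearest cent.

$12.56

Risk-neutral probability p = (1 + 0.02 − 0.95)/(1.45 − 0.95) = 0.0700/0.5000 = 0.1400
Terminal stock prices: S_uu = 273.3, S_ud = 179.1, S_dd = 117.3
Terminal payoffs (K − S): max(-138.3, 0) = 0, max(-44.07, 0) = 0, max(17.67, 0) = 17.67
Node u (S = 188.5): V_u = 1/1.02·[0.1400·0.0000 + 0.8600·0.0000] = 0.0000
Node d (S = 123.5): V_d = 1/1.02·[0.1400·0.0000 + 0.8600·17.6750] = 14.9025
Node 0 (S = 130): V_0 = 1/1.02·[0.1400·0.0000 + 0.8600·14.9025] = 12.5648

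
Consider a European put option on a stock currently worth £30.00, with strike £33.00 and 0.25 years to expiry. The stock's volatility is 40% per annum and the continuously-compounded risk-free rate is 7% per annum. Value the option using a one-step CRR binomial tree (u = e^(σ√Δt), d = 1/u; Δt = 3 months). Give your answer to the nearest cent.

CRR parameters: u = e^(σ√Δt) = e^(0.4·√0.25) = 1.2214, d = 1/u = 0.8187
Per-period rate: rΔt = 0.07·0.25 = 0.0175, so R = e^0.0175 = 1.0177
Risk-neutral probability p = (e^0.0175 − 0.8187)/(1.2214 − 0.8187) = 0.1989/0.4027 = 0.4940
Terminal stock prices: S_u = 36.64, S_d = 24.56
Terminal payoffs (K − S): max(-3.642, 0) = 0, max(8.438, 0) = 8.438
Node 0 (S = 30): V_0 = e^(−0.0175)·[0.4940·0.0000 + 0.5060·8.4381] = 4.1955

£4.20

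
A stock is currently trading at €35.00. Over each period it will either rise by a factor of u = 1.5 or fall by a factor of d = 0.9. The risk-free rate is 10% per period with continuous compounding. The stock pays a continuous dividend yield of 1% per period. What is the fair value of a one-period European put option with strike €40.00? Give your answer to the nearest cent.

€5.20

Per-period risk-free factor R = e^0.1 = 1.1052; dividend-adjusted growth = e^(0.1−0.01) = 1.0942.
Risk-neutral probability p = (1.0942 − 0.9)/(1.5 − 0.9) = 0.1942/0.6000 = 0.3236
Terminal stock prices: S_u = 52.5, S_d = 31.5
Terminal payoffs (K − S): max(-12.5, 0) = 0, max(8.5, 0) = 8.5
Node 0 (S = 35): V_0 = e^(−0.1)·[0.3236·0.0000 + 0.6764·8.5000] = 5.2021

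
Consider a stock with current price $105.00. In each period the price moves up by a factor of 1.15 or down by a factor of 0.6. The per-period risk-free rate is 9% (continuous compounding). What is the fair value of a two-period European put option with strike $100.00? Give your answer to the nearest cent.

Risk-neutral probability p = (e^0.09 − 0.6)/(1.15 − 0.6) = 0.4942/0.5500 = 0.8985
Terminal stock prices: S_uu = 138.9, S_ud = 72.45, S_dd = 37.8
Terminal payoffs (K − S): max(-38.86, 0) = 0, max(27.55, 0) = 27.55, max(62.2, 0) = 62.2
Node u (S = 120.7): V_u = e^(−0.09)·[0.8985·0.0000 + 0.1015·27.5500] = 2.5557
Node d (S = 63): V_d = e^(−0.09)·[0.8985·27.5500 + 0.1015·62.2000] = 28.3931
Node 0 (S = 105): V_0 = e^(−0.09)·[0.8985·2.5557 + 0.1015·28.3931] = 4.7325

$4.73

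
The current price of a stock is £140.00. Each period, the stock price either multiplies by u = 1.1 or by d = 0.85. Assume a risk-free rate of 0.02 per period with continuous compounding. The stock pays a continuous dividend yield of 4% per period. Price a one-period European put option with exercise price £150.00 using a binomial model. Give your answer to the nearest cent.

Per-period risk-free factor R = e^0.02 = 1.0202; dividend-adjusted growth = e^(0.02−0.04) = 0.9802.
Risk-neutral probability p = (0.9802 − 0.85)/(1.1 − 0.85) = 0.1302/0.2500 = 0.5208
Terminal stock prices: S_u = 154, S_d = 119
Terminal payoffs (K − S): max(-4, 0) = 0, max(31, 0) = 31
Node 0 (S = 140): V_0 = e^(−0.02)·[0.5208·0.0000 + 0.4792·31.0000] = 14.5612

£14.56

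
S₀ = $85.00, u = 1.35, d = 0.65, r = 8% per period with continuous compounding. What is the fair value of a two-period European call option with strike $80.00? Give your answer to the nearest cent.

$24.46

Risk-neutral probability p = (e^0.08 − 0.65)/(1.35 − 0.65) = 0.4333/0.7000 = 0.6190
Terminal stock prices: S_uu = 154.9, S_ud = 74.59, S_dd = 35.91
Terminal payoffs (S − K): max(74.91, 0) = 74.91, max(-5.412, 0) = 0, max(-44.09, 0) = 0
Node u (S = 114.8): V_u = e^(−0.08)·[0.6190·74.9125 + 0.3810·0.0000] = 42.8044
Node d (S = 55.25): V_d = e^(−0.08)·[0.6190·0.0000 + 0.3810·0.0000] = 0.0000
Node 0 (S = 85): V_0 = e^(−0.08)·[0.6190·42.8044 + 0.3810·0.0000] = 24.4581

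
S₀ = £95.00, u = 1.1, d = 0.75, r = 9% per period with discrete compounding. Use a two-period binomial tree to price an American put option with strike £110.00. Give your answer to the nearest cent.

£15.00

Risk-neutral probability p = (1 + 0.09 − 0.75)/(1.1 − 0.75) = 0.3400/0.3500 = 0.9714
Terminal stock prices: S_uu = 115, S_ud = 78.38, S_dd = 53.44
Terminal payoffs (K − S): max(-4.95, 0) = 0, max(31.62, 0) = 31.62, max(56.56, 0) = 56.56
Node u (S = 104.5): continuation = 1/1.09·[0.9714·0.0000 + 0.0286·31.6250] = 0.8290; exercise value = 5.5000 > continuation, so V_u = 5.5000 (exercise)
Node d (S = 71.25): continuation = 1/1.09·[0.9714·31.6250 + 0.0286·56.5625] = 29.6674; exercise value = 38.7500 > continuation, so V_d = 38.7500 (exercise)
Node 0 (S = 95): continuation = 1/1.09·[0.9714·5.5000 + 0.0286·38.7500] = 5.9174; exercise value = 15.0000 > continuation, so V_0 = 15.0000 (exercise)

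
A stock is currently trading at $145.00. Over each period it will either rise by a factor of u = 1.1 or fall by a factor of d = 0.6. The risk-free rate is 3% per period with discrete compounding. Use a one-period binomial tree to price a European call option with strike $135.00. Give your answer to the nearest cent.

Risk-neutral probability p = (1 + 0.03 − 0.6)/(1.1 − 0.6) = 0.4300/0.5000 = 0.8600
Terminal stock prices: S_u = 159.5, S_d = 87
Terminal payoffs (S − K): max(24.5, 0) = 24.5, max(-48, 0) = 0
Node 0 (S = 145): V_0 = 1/1.03·[0.8600·24.5000 + 0.1400·0.0000] = 20.4563

$20.46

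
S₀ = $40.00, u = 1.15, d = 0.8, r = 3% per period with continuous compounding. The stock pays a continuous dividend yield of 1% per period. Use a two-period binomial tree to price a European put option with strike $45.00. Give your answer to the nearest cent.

Per-period risk-free factor R = e^0.03 = 1.0305; dividend-adjusted growth = e^(0.03−0.01) = 1.0202.
Risk-neutral probability p = (1.0202 − 0.8)/(1.15 − 0.8) = 0.2202/0.3500 = 0.6291
Terminal stock prices: S_uu = 52.9, S_ud = 36.8, S_dd = 25.6
Terminal payoffs (K − S): max(-7.9, 0) = 0, max(8.2, 0) = 8.2, max(19.4, 0) = 19.4
Node u (S = 46): V_u = e^(−0.03)·[0.6291·0.0000 + 0.3709·8.2000] = 2.9511
Node d (S = 32): V_d = e^(−0.03)·[0.6291·8.2000 + 0.3709·19.4000] = 11.9885
Node 0 (S = 40): V_0 = e^(−0.03)·[0.6291·2.9511 + 0.3709·11.9885] = 6.1164

$6.12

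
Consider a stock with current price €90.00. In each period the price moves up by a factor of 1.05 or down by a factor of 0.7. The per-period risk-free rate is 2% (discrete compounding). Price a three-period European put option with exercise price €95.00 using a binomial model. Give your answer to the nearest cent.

Risk-neutral probability p = (1 + 0.02 − 0.7)/(1.05 − 0.7) = 0.3200/0.3500 = 0.9143
Terminal stock prices: S_uuu = 104.2, S_uud = 69.46, S_udd = 46.3, S_ddd = 30.87
Terminal payoffs (K − S): max(-9.186, 0) = 0, max(25.54, 0) = 25.54, max(48.7, 0) = 48.7, max(64.13, 0) = 64.13
Node uu (S = 99.23): V_uu = 1/1.02·[0.9143·0.0000 + 0.0857·25.5425] = 2.1464
Node ud (S = 66.15): V_ud = 1/1.02·[0.9143·25.5425 + 0.0857·48.6950] = 26.9873
Node dd (S = 44.1): V_dd = 1/1.02·[0.9143·48.6950 + 0.0857·64.1300] = 49.0373
Node u (S = 94.5): V_u = 1/1.02·[0.9143·2.1464 + 0.0857·26.9873] = 4.1918
Node d (S = 63): V_d = 1/1.02·[0.9143·26.9873 + 0.0857·49.0373] = 28.3110
Node 0 (S = 90): V_0 = 1/1.02·[0.9143·4.1918 + 0.0857·28.3110] = 6.1364

€6.14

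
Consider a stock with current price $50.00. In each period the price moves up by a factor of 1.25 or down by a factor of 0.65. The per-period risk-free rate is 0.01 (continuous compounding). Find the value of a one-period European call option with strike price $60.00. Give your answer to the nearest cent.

$1.49

Risk-neutral probability p = (e^0.01 − 0.65)/(1.25 − 0.65) = 0.3601/0.6000 = 0.6001
Terminal stock prices: S_u = 62.5, S_d = 32.5
Terminal payoffs (S − K): max(2.5, 0) = 2.5, max(-27.5, 0) = 0
Node 0 (S = 50): V_0 = e^(−0.01)·[0.6001·2.5000 + 0.3999·0.0000] = 1.4853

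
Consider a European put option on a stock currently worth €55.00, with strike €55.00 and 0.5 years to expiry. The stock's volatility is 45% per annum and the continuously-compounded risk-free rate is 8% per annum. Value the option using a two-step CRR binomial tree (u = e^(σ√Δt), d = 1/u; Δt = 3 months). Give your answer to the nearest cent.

CRR parameters: u = e^(σ√Δt) = e^(0.45·√0.25) = 1.2523, d = 1/u = 0.7985
Per-period rate: rΔt = 0.08·0.25 = 0.02, so R = e^0.02 = 1.0202
Risk-neutral probability p = (e^0.02 − 0.7985)/(1.2523 − 0.7985) = 0.2217/0.4538 = 0.4885
Terminal stock prices: S_uu = 86.26, S_ud = 55, S_dd = 35.07
Terminal payoffs (K − S): max(-31.26, 0) = 0, max(0, 0) = 0, max(19.93, 0) = 19.93
Node u (S = 68.88): V_u = e^(−0.02)·[0.4885·0.0000 + 0.5115·0.0000] = 0.0000
Node d (S = 43.92): V_d = e^(−0.02)·[0.4885·0.0000 + 0.5115·19.9305] = 9.9925
Node 0 (S = 55): V_0 = e^(−0.02)·[0.4885·0.0000 + 0.5115·9.9925] = 5.0100

€5.01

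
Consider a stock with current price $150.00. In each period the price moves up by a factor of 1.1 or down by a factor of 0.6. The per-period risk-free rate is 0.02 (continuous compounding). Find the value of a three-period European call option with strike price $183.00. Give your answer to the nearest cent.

Risk-neutral probability p = (e^0.02 − 0.6)/(1.1 − 0.6) = 0.4202/0.5000 = 0.8404
Terminal stock prices: S_uuu = 199.7, S_uud = 108.9, S_udd = 59.4, S_ddd = 32.4
Terminal payoffs (S − K): max(16.65, 0) = 16.65, max(-74.1, 0) = 0, max(-123.6, 0) = 0, max(-150.6, 0) = 0
Node uu (S = 181.5): V_uu = e^(−0.02)·[0.8404·16.6500 + 0.1596·0.0000] = 13.7156
Node ud (S = 99): V_ud = e^(−0.02)·[0.8404·0.0000 + 0.1596·0.0000] = 0.0000
Node dd (S = 54): V_dd = e^(−0.02)·[0.8404·0.0000 + 0.1596·0.0000] = 0.0000
Node u (S = 165): V_u = e^(−0.02)·[0.8404·13.7156 + 0.1596·0.0000] = 11.2984
Node d (S = 90): V_d = e^(−0.02)·[0.8404·0.0000 + 0.1596·0.0000] = 0.0000
Node 0 (S = 150): V_0 = e^(−0.02)·[0.8404·11.2984 + 0.1596·0.0000] = 9.3072

$9.31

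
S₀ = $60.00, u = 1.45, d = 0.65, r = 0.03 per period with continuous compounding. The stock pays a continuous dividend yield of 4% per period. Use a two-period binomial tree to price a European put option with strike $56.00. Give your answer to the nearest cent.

$9.54

Per-period risk-free factor R = e^0.03 = 1.0305; dividend-adjusted growth = e^(0.03−0.04) = 0.9900.
Risk-neutral probability p = (0.9900 − 0.65)/(1.45 − 0.65) = 0.3400/0.8000 = 0.4251
Terminal stock prices: S_uu = 126.2, S_ud = 56.55, S_dd = 25.35
Terminal payoffs (K − S): max(-70.15, 0) = 0, max(-0.55, 0) = 0, max(30.65, 0) = 30.65
Node u (S = 87): V_u = e^(−0.03)·[0.4251·0.0000 + 0.5749·0.0000] = 0.0000
Node d (S = 39): V_d = e^(−0.03)·[0.4251·0.0000 + 0.5749·30.6500] = 17.1010
Node 0 (S = 60): V_0 = e^(−0.03)·[0.4251·0.0000 + 0.5749·17.1010] = 9.5415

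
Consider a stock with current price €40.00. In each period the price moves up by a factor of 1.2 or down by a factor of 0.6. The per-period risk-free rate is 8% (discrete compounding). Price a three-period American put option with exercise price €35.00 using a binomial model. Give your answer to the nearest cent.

€2.93

Risk-neutral probability p = (1 + 0.08 − 0.6)/(1.2 − 0.6) = 0.4800/0.6000 = 0.8000
Terminal stock prices: S_uuu = 69.12, S_uud = 34.56, S_udd = 17.28, S_ddd = 8.64
Terminal payoffs (K − S): max(-34.12, 0) = 0, max(0.44, 0) = 0.44, max(17.72, 0) = 17.72, max(26.36, 0) = 26.36
Node uu (S = 57.6): continuation = 1/1.08·[0.8000·0.0000 + 0.2000·0.4400] = 0.0815; exercise value = 0.0000 ≤ continuation, so V_uu = 0.0815
Node ud (S = 28.8): continuation = 1/1.08·[0.8000·0.4400 + 0.2000·17.7200] = 3.6074; exercise value = 6.2000 > continuation, so V_ud = 6.2000 (exercise)
Node dd (S = 14.4): continuation = 1/1.08·[0.8000·17.7200 + 0.2000·26.3600] = 18.0074; exercise value = 20.6000 > continuation, so V_dd = 20.6000 (exercise)
Node u (S = 48): continuation = 1/1.08·[0.8000·0.0815 + 0.2000·6.2000] = 1.2085; exercise value = 0.0000 ≤ continuation, so V_u = 1.2085
Node d (S = 24): continuation = 1/1.08·[0.8000·6.2000 + 0.2000·20.6000] = 8.4074; exercise value = 11.0000 > continuation, so V_d = 11.0000 (exercise)
Node 0 (S = 40): continuation = 1/1.08·[0.8000·1.2085 + 0.2000·11.0000] = 2.9322; exercise value = 0.0000 ≤ continuation, so V_0 = 2.9322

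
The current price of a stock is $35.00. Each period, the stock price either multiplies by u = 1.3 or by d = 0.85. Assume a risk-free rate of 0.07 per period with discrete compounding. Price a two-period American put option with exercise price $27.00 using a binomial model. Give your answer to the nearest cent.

$0.39

Risk-neutral probability p = (1 + 0.07 − 0.85)/(1.3 − 0.85) = 0.2200/0.4500 = 0.4889
Terminal stock prices: S_uu = 59.15, S_ud = 38.67, S_dd = 25.29
Terminal payoffs (K − S): max(-32.15, 0) = 0, max(-11.67, 0) = 0, max(1.713, 0) = 1.713
Node u (S = 45.5): continuation = 1/1.07·[0.4889·0.0000 + 0.5111·0.0000] = 0.0000; exercise value = 0.0000 ≤ continuation, so V_u = 0.0000
Node d (S = 29.75): continuation = 1/1.07·[0.4889·0.0000 + 0.5111·1.7125] = 0.8180; exercise value = 0.0000 ≤ continuation, so V_d = 0.8180
Node 0 (S = 35): continuation = 1/1.07·[0.4889·0.0000 + 0.5111·0.8180] = 0.3907; exercise value = 0.0000 ≤ continuation, so V_0 = 0.3907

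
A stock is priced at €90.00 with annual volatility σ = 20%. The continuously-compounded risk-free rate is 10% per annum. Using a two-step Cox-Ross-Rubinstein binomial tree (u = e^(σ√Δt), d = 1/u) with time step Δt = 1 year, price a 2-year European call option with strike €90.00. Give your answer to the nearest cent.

€18.34

CRR parameters: u = e^(σ√Δt) = e^(0.2·√1) = 1.2214, d = 1/u = 0.8187
Per-period rate: rΔt = 0.1·1 = 0.1, so R = e^0.1 = 1.1052
Risk-neutral probability p = (e^0.1 − 0.8187)/(1.2214 − 0.8187) = 0.2864/0.4027 = 0.7113
Terminal stock prices: S_uu = 134.3, S_ud = 90, S_dd = 60.33
Terminal payoffs (S − K): max(44.26, 0) = 44.26, max(0, 0) = 0, max(-29.67, 0) = 0
Node u (S = 109.9): V_u = e^(−0.1)·[0.7113·44.2642 + 0.2887·0.0000] = 28.4909
Node d (S = 73.69): V_d = e^(−0.1)·[0.7113·0.0000 + 0.2887·0.0000] = 0.0000
Node 0 (S = 90): V_0 = e^(−0.1)·[0.7113·28.4909 + 0.2887·0.0000] = 18.3383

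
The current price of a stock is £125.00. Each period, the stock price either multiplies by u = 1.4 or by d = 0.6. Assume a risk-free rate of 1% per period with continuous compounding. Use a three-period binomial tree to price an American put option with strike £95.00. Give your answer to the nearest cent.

£19.21

Risk-neutral probability p = (e^0.01 − 0.6)/(1.4 − 0.6) = 0.4101/0.8000 = 0.5126
Terminal stock prices: S_uuu = 343, S_uud = 147, S_udd = 63, S_ddd = 27
Terminal payoffs (K − S): max(-248, 0) = 0, max(-52, 0) = 0, max(32, 0) = 32, max(68, 0) = 68
Node uu (S = 245): continuation = e^(−0.01)·[0.5126·0.0000 + 0.4874·0.0000] = 0.0000; exercise value = 0.0000 ≤ continuation, so V_uu = 0.0000
Node ud (S = 105): continuation = e^(−0.01)·[0.5126·0.0000 + 0.4874·32.0000] = 15.4428; exercise value = 0.0000 ≤ continuation, so V_ud = 15.4428
Node dd (S = 45): continuation = e^(−0.01)·[0.5126·32.0000 + 0.4874·68.0000] = 49.0547; exercise value = 50.0000 > continuation, so V_dd = 50.0000 (exercise)
Node u (S = 175): continuation = e^(−0.01)·[0.5126·0.0000 + 0.4874·15.4428] = 7.4525; exercise value = 0.0000 ≤ continuation, so V_u = 7.4525
Node d (S = 75): continuation = e^(−0.01)·[0.5126·15.4428 + 0.4874·50.0000] = 31.9660; exercise value = 20.0000 ≤ continuation, so V_d = 31.9660
Node 0 (S = 125): continuation = e^(−0.01)·[0.5126·7.4525 + 0.4874·31.9660] = 19.2082; exercise value = 0.0000 ≤ continuation, so V_0 = 19.2082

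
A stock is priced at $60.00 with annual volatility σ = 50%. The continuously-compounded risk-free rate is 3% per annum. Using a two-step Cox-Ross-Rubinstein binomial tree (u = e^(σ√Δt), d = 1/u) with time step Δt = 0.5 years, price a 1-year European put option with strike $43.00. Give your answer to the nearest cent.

$4.18

CRR parameters: u = e^(σ√Δt) = e^(0.5·√0.5) = 1.4241, d = 1/u = 0.7022
Per-period rate: rΔt = 0.03·0.5 = 0.015, so R = e^0.015 = 1.0151
Risk-neutral probability p = (e^0.015 − 0.7022)/(1.4241 − 0.7022) = 0.3129/0.7219 = 0.4335
Terminal stock prices: S_uu = 121.7, S_ud = 60, S_dd = 29.58
Terminal payoffs (K − S): max(-78.69, 0) = 0, max(-17, 0) = 0, max(13.42, 0) = 13.42
Node u (S = 85.45): V_u = e^(−0.015)·[0.4335·0.0000 + 0.5665·0.0000] = 0.0000
Node d (S = 42.13): V_d = e^(−0.015)·[0.4335·0.0000 + 0.5665·13.4159] = 7.4875
Node 0 (S = 60): V_0 = e^(−0.015)·[0.4335·0.0000 + 0.5665·7.4875] = 4.1789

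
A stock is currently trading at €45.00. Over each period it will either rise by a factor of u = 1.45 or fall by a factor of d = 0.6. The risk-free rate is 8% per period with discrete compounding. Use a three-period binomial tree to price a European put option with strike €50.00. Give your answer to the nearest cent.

Risk-neutral probability p = (1 + 0.08 − 0.6)/(1.45 − 0.6) = 0.4800/0.8500 = 0.5647
Terminal stock prices: S_uuu = 137.2, S_uud = 56.77, S_udd = 23.49, S_ddd = 9.72
Terminal payoffs (K − S): max(-87.19, 0) = 0, max(-6.767, 0) = 0, max(26.51, 0) = 26.51, max(40.28, 0) = 40.28
Node uu (S = 94.61): V_uu = 1/1.08·[0.5647·0.0000 + 0.4353·0.0000] = 0.0000
Node ud (S = 39.15): V_ud = 1/1.08·[0.5647·0.0000 + 0.4353·26.5100] = 10.6849
Node dd (S = 16.2): V_dd = 1/1.08·[0.5647·26.5100 + 0.4353·40.2800] = 30.0963
Node u (S = 65.25): V_u = 1/1.08·[0.5647·0.0000 + 0.4353·10.6849] = 4.3065
Node d (S = 27): V_d = 1/1.08·[0.5647·10.6849 + 0.4353·30.0963] = 17.7172
Node 0 (S = 45): V_0 = 1/1.08·[0.5647·4.3065 + 0.4353·17.7172] = 9.3927

€9.39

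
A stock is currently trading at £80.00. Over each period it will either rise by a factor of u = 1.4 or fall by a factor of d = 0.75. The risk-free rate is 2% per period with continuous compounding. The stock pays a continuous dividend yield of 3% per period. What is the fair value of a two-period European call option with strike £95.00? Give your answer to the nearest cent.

£8.10

Per-period risk-free factor R = e^0.02 = 1.0202; dividend-adjusted growth = e^(0.02−0.03) = 0.9900.
Risk-neutral probability p = (0.9900 − 0.75)/(1.4 − 0.75) = 0.2400/0.6500 = 0.3693
Terminal stock prices: S_uu = 156.8, S_ud = 84, S_dd = 45
Terminal payoffs (S − K): max(61.8, 0) = 61.8, max(-11, 0) = 0, max(-50, 0) = 0
Node u (S = 112): V_u = e^(−0.02)·[0.3693·61.8000 + 0.6307·0.0000] = 22.3713
Node d (S = 60): V_d = e^(−0.02)·[0.3693·0.0000 + 0.6307·0.0000] = 0.0000
Node 0 (S = 80): V_0 = e^(−0.02)·[0.3693·22.3713 + 0.6307·0.0000] = 8.0983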